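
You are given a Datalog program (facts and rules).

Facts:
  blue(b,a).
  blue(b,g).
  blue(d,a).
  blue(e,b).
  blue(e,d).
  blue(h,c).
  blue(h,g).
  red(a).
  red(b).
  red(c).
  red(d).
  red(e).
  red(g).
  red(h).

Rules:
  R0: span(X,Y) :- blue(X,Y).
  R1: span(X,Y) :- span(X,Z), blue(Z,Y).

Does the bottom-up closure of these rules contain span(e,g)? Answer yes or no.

round 1: derive span(b,a) via R0 from blue(b,a)
round 1: derive span(b,g) via R0 from blue(b,g)
round 1: derive span(d,a) via R0 from blue(d,a)
round 1: derive span(e,b) via R0 from blue(e,b)
round 1: derive span(e,d) via R0 from blue(e,d)
round 1: derive span(h,c) via R0 from blue(h,c)
round 1: derive span(h,g) via R0 from blue(h,g)
round 2: derive span(e,a) via R1 from span(e,b), blue(b,a)
round 2: derive span(e,g) via R1 from span(e,b), blue(b,g)

yes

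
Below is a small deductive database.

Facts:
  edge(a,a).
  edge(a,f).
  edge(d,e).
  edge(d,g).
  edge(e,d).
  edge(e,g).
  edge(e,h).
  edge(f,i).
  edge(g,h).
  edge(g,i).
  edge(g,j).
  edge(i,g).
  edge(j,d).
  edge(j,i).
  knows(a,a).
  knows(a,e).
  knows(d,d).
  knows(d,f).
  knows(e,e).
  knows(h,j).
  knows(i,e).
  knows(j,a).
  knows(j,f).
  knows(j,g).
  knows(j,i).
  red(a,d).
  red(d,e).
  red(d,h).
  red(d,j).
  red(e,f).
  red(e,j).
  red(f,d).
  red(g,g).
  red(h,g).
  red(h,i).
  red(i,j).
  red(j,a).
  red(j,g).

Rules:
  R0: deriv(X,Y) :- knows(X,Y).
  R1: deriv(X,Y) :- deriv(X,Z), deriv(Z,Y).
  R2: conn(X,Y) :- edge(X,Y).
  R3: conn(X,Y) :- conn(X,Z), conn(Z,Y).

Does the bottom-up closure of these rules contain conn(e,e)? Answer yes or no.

round 1: derive conn(a,a) via R2 from edge(a,a)
round 1: derive conn(a,f) via R2 from edge(a,f)
round 1: derive conn(d,e) via R2 from edge(d,e)
round 1: derive conn(d,g) via R2 from edge(d,g)
round 1: derive conn(e,d) via R2 from edge(e,d)
round 1: derive conn(e,g) via R2 from edge(e,g)
round 1: derive conn(e,h) via R2 from edge(e,h)
round 1: derive conn(f,i) via R2 from edge(f,i)
round 1: derive conn(g,h) via R2 from edge(g,h)
round 1: derive conn(g,i) via R2 from edge(g,i)
round 1: derive conn(g,j) via R2 from edge(g,j)
round 1: derive conn(i,g) via R2 from edge(i,g)
round 1: derive conn(j,d) via R2 from edge(j,d)
round 1: derive conn(j,i) via R2 from edge(j,i)
round 2: derive conn(a,i) via R3 from conn(a,f), conn(f,i)
round 2: derive conn(d,d) via R3 from conn(d,e), conn(e,d)
round 2: derive conn(d,h) via R3 from conn(d,e), conn(e,h)
round 2: derive conn(d,i) via R3 from conn(d,g), conn(g,i)
round 2: derive conn(d,j) via R3 from conn(d,g), conn(g,j)
round 2: derive conn(e,e) via R3 from conn(e,d), conn(d,e)
round 2: derive conn(e,i) via R3 from conn(e,g), conn(g,i)
round 2: derive conn(e,j) via R3 from conn(e,g), conn(g,j)
round 2: derive conn(f,g) via R3 from conn(f,i), conn(i,g)
round 2: derive conn(g,d) via R3 from conn(g,j), conn(j,d)
round 2: derive conn(g,g) via R3 from conn(g,i), conn(i,g)
round 2: derive conn(i,h) via R3 from conn(i,g), conn(g,h)
round 2: derive conn(i,i) via R3 from conn(i,g), conn(g,i)
round 2: derive conn(i,j) via R3 from conn(i,g), conn(g,j)
round 2: derive conn(j,e) via R3 from conn(j,d), conn(d,e)
round 2: derive conn(j,g) via R3 from conn(j,d), conn(d,g)
round 3: derive conn(a,g) via R3 from conn(a,f), conn(f,g)
round 3: derive conn(a,h) via R3 from conn(a,i), conn(i,h)
round 3: derive conn(a,j) via R3 from conn(a,i), conn(i,j)
round 3: derive conn(f,d) via R3 from conn(f,g), conn(g,d)
round 3: derive conn(f,h) via R3 from conn(f,g), conn(g,h)
round 3: derive conn(f,j) via R3 from conn(f,g), conn(g,j)
round 3: derive conn(g,e) via R3 from conn(g,d), conn(d,e)
round 3: derive conn(i,d) via R3 from conn(i,g), conn(g,d)
round 3: derive conn(i,e) via R3 from conn(i,j), conn(j,e)
round 3: derive conn(j,h) via R3 from conn(j,d), conn(d,h)
round 3: derive conn(j,j) via R3 from conn(j,d), conn(d,j)
round 4: derive conn(a,d) via R3 from conn(a,f), conn(f,d)
round 4: derive conn(a,e) via R3 from conn(a,g), conn(g,e)
round 4: derive conn(f,e) via R3 from conn(f,d), conn(d,e)

yes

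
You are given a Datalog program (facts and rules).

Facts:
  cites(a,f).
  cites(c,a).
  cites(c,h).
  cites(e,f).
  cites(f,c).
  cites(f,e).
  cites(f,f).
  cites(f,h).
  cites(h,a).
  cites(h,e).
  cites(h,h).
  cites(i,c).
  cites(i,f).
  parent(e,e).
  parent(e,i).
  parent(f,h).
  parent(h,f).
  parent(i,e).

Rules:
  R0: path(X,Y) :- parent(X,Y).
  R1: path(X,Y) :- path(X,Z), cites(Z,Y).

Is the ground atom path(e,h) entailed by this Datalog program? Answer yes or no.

round 1: derive path(e,e) via R0 from parent(e,e)
round 1: derive path(e,i) via R0 from parent(e,i)
round 1: derive path(f,h) via R0 from parent(f,h)
round 1: derive path(h,f) via R0 from parent(h,f)
round 1: derive path(i,e) via R0 from parent(i,e)
round 2: derive path(e,c) via R1 from path(e,i), cites(i,c)
round 2: derive path(e,f) via R1 from path(e,e), cites(e,f)
round 2: derive path(f,a) via R1 from path(f,h), cites(h,a)
round 2: derive path(f,e) via R1 from path(f,h), cites(h,e)
round 2: derive path(h,c) via R1 from path(h,f), cites(f,c)
round 2: derive path(h,e) via R1 from path(h,f), cites(f,e)
round 2: derive path(h,h) via R1 from path(h,f), cites(f,h)
round 2: derive path(i,f) via R1 from path(i,e), cites(e,f)
round 3: derive path(e,a) via R1 from path(e,c), cites(c,a)
round 3: derive path(e,h) via R1 from path(e,c), cites(c,h)
round 3: derive path(f,f) via R1 from path(f,a), cites(a,f)
round 3: derive path(h,a) via R1 from path(h,c), cites(c,a)
round 3: derive path(i,c) via R1 from path(i,f), cites(f,c)
round 3: derive path(i,h) via R1 from path(i,f), cites(f,h)
round 4: derive path(f,c) via R1 from path(f,f), cites(f,c)
round 4: derive path(i,a) via R1 from path(i,c), cites(c,a)

yes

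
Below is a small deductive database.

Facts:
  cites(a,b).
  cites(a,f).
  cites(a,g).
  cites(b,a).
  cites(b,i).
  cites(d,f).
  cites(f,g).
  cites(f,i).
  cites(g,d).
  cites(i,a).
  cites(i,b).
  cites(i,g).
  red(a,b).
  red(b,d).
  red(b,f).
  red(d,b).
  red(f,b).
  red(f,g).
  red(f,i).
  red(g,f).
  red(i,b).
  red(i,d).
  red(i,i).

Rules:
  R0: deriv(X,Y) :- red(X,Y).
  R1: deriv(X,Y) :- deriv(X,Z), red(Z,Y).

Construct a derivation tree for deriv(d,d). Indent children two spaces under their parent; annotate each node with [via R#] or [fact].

deriv(d,d)  [via R1]
  deriv(d,b)  [via R0]
    red(d,b)  [fact]
  red(b,d)  [fact]

round 1: derive deriv(a,b) via R0 from red(a,b)
round 1: derive deriv(b,d) via R0 from red(b,d)
round 1: derive deriv(b,f) via R0 from red(b,f)
round 1: derive deriv(d,b) via R0 from red(d,b)
round 1: derive deriv(f,b) via R0 from red(f,b)
round 1: derive deriv(f,g) via R0 from red(f,g)
round 1: derive deriv(f,i) via R0 from red(f,i)
round 1: derive deriv(g,f) via R0 from red(g,f)
round 1: derive deriv(i,b) via R0 from red(i,b)
round 1: derive deriv(i,d) via R0 from red(i,d)
round 1: derive deriv(i,i) via R0 from red(i,i)
round 2: derive deriv(a,d) via R1 from deriv(a,b), red(b,d)
round 2: derive deriv(a,f) via R1 from deriv(a,b), red(b,f)
round 2: derive deriv(b,b) via R1 from deriv(b,d), red(d,b)
round 2: derive deriv(b,g) via R1 from deriv(b,f), red(f,g)
round 2: derive deriv(b,i) via R1 from deriv(b,f), red(f,i)
round 2: derive deriv(d,d) via R1 from deriv(d,b), red(b,d)
round 2: derive deriv(d,f) via R1 from deriv(d,b), red(b,f)
round 2: derive deriv(f,d) via R1 from deriv(f,b), red(b,d)
round 2: derive deriv(f,f) via R1 from deriv(f,b), red(b,f)
round 2: derive deriv(g,b) via R1 from deriv(g,f), red(f,b)
round 2: derive deriv(g,g) via R1 from deriv(g,f), red(f,g)
round 2: derive deriv(g,i) via R1 from deriv(g,f), red(f,i)
round 2: derive deriv(i,f) via R1 from deriv(i,b), red(b,f)
round 3: derive deriv(a,g) via R1 from deriv(a,f), red(f,g)
round 3: derive deriv(a,i) via R1 from deriv(a,f), red(f,i)
round 3: derive deriv(d,g) via R1 from deriv(d,f), red(f,g)
round 3: derive deriv(d,i) via R1 from deriv(d,f), red(f,i)
round 3: derive deriv(g,d) via R1 from deriv(g,b), red(b,d)
round 3: derive deriv(i,g) via R1 from deriv(i,f), red(f,g)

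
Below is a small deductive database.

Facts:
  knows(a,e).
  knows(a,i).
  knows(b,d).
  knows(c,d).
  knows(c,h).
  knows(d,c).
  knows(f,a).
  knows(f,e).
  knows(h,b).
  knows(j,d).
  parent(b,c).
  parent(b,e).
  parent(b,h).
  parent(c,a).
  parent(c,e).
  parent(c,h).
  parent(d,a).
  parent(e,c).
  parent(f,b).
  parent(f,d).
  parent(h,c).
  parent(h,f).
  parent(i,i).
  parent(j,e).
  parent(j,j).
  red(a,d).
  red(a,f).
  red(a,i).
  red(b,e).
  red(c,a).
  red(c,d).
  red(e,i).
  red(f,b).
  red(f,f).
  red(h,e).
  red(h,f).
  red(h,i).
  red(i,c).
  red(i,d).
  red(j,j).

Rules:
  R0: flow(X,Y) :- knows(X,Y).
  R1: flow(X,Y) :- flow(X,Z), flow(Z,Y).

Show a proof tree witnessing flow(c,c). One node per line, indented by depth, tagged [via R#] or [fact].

flow(c,c)  [via R1]
  flow(c,d)  [via R0]
    knows(c,d)  [fact]
  flow(d,c)  [via R0]
    knows(d,c)  [fact]

round 1: derive flow(a,e) via R0 from knows(a,e)
round 1: derive flow(a,i) via R0 from knows(a,i)
round 1: derive flow(b,d) via R0 from knows(b,d)
round 1: derive flow(c,d) via R0 from knows(c,d)
round 1: derive flow(c,h) via R0 from knows(c,h)
round 1: derive flow(d,c) via R0 from knows(d,c)
round 1: derive flow(f,a) via R0 from knows(f,a)
round 1: derive flow(f,e) via R0 from knows(f,e)
round 1: derive flow(h,b) via R0 from knows(h,b)
round 1: derive flow(j,d) via R0 from knows(j,d)
round 2: derive flow(b,c) via R1 from flow(b,d), flow(d,c)
round 2: derive flow(c,b) via R1 from flow(c,h), flow(h,b)
round 2: derive flow(c,c) via R1 from flow(c,d), flow(d,c)
round 2: derive flow(d,d) via R1 from flow(d,c), flow(c,d)
round 2: derive flow(d,h) via R1 from flow(d,c), flow(c,h)
round 2: derive flow(f,i) via R1 from flow(f,a), flow(a,i)
round 2: derive flow(h,d) via R1 from flow(h,b), flow(b,d)
round 2: derive flow(j,c) via R1 from flow(j,d), flow(d,c)
round 3: derive flow(b,b) via R1 from flow(b,c), flow(c,b)
round 3: derive flow(b,h) via R1 from flow(b,c), flow(c,h)
round 3: derive flow(d,b) via R1 from flow(d,c), flow(c,b)
round 3: derive flow(h,c) via R1 from flow(h,b), flow(b,c)
round 3: derive flow(h,h) via R1 from flow(h,d), flow(d,h)
round 3: derive flow(j,b) via R1 from flow(j,c), flow(c,b)
round 3: derive flow(j,h) via R1 from flow(j,c), flow(c,h)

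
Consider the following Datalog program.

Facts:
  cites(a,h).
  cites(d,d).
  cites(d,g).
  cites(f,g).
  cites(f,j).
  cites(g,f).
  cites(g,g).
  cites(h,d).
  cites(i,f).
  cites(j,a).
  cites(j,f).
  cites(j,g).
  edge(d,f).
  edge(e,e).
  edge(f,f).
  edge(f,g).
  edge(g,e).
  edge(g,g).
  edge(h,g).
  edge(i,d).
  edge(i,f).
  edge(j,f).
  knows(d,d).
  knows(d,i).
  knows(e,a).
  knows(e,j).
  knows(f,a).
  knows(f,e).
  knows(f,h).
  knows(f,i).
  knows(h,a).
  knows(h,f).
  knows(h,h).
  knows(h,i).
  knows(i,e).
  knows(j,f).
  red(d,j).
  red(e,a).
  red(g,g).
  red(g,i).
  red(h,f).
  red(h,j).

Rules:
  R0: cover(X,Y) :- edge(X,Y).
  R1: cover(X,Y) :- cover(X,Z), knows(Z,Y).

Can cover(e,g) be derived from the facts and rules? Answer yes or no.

no

round 1: derive cover(d,f) via R0 from edge(d,f)
round 1: derive cover(e,e) via R0 from edge(e,e)
round 1: derive cover(f,f) via R0 from edge(f,f)
round 1: derive cover(f,g) via R0 from edge(f,g)
round 1: derive cover(g,e) via R0 from edge(g,e)
round 1: derive cover(g,g) via R0 from edge(g,g)
round 1: derive cover(h,g) via R0 from edge(h,g)
round 1: derive cover(i,d) via R0 from edge(i,d)
round 1: derive cover(i,f) via R0 from edge(i,f)
round 1: derive cover(j,f) via R0 from edge(j,f)
round 2: derive cover(d,a) via R1 from cover(d,f), knows(f,a)
round 2: derive cover(d,e) via R1 from cover(d,f), knows(f,e)
round 2: derive cover(d,h) via R1 from cover(d,f), knows(f,h)
round 2: derive cover(d,i) via R1 from cover(d,f), knows(f,i)
round 2: derive cover(e,a) via R1 from cover(e,e), knows(e,a)
round 2: derive cover(e,j) via R1 from cover(e,e), knows(e,j)
round 2: derive cover(f,a) via R1 from cover(f,f), knows(f,a)
round 2: derive cover(f,e) via R1 from cover(f,f), knows(f,e)
round 2: derive cover(f,h) via R1 from cover(f,f), knows(f,h)
round 2: derive cover(f,i) via R1 from cover(f,f), knows(f,i)
round 2: derive cover(g,a) via R1 from cover(g,e), knows(e,a)
round 2: derive cover(g,j) via R1 from cover(g,e), knows(e,j)
round 2: derive cover(i,a) via R1 from cover(i,f), knows(f,a)
round 2: derive cover(i,e) via R1 from cover(i,f), knows(f,e)
round 2: derive cover(i,h) via R1 from cover(i,f), knows(f,h)
round 2: derive cover(i,i) via R1 from cover(i,d), knows(d,i)
round 2: derive cover(j,a) via R1 from cover(j,f), knows(f,a)
round 2: derive cover(j,e) via R1 from cover(j,f), knows(f,e)
round 2: derive cover(j,h) via R1 from cover(j,f), knows(f,h)
round 2: derive cover(j,i) via R1 from cover(j,f), knows(f,i)
round 3: derive cover(d,j) via R1 from cover(d,e), knows(e,j)
round 3: derive cover(e,f) via R1 from cover(e,j), knows(j,f)
round 3: derive cover(f,j) via R1 from cover(f,e), knows(e,j)
round 3: derive cover(g,f) via R1 from cover(g,j), knows(j,f)
round 3: derive cover(i,j) via R1 from cover(i,e), knows(e,j)
round 3: derive cover(j,j) via R1 from cover(j,e), knows(e,j)
round 4: derive cover(e,h) via R1 from cover(e,f), knows(f,h)
round 4: derive cover(e,i) via R1 from cover(e,f), knows(f,i)
round 4: derive cover(g,h) via R1 from cover(g,f), knows(f,h)
round 4: derive cover(g,i) via R1 from cover(g,f), knows(f,i)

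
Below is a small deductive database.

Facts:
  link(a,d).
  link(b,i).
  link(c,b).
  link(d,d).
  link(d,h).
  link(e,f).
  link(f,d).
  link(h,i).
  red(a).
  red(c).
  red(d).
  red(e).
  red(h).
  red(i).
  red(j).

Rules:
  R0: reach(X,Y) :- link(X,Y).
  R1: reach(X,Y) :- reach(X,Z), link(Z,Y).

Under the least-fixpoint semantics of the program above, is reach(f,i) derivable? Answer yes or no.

yes

round 1: derive reach(a,d) via R0 from link(a,d)
round 1: derive reach(b,i) via R0 from link(b,i)
round 1: derive reach(c,b) via R0 from link(c,b)
round 1: derive reach(d,d) via R0 from link(d,d)
round 1: derive reach(d,h) via R0 from link(d,h)
round 1: derive reach(e,f) via R0 from link(e,f)
round 1: derive reach(f,d) via R0 from link(f,d)
round 1: derive reach(h,i) via R0 from link(h,i)
round 2: derive reach(a,h) via R1 from reach(a,d), link(d,h)
round 2: derive reach(c,i) via R1 from reach(c,b), link(b,i)
round 2: derive reach(d,i) via R1 from reach(d,h), link(h,i)
round 2: derive reach(e,d) via R1 from reach(e,f), link(f,d)
round 2: derive reach(f,h) via R1 from reach(f,d), link(d,h)
round 3: derive reach(a,i) via R1 from reach(a,h), link(h,i)
round 3: derive reach(e,h) via R1 from reach(e,d), link(d,h)
round 3: derive reach(f,i) via R1 from reach(f,h), link(h,i)
round 4: derive reach(e,i) via R1 from reach(e,h), link(h,i)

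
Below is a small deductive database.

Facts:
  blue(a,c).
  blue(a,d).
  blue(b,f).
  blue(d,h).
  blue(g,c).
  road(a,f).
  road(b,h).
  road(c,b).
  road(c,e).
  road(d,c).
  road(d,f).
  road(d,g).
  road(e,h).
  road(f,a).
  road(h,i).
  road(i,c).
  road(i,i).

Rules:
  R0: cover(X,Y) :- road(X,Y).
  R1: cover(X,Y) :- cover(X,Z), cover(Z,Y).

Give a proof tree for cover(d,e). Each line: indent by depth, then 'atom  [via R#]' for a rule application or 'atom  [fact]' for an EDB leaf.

cover(d,e)  [via R1]
  cover(d,c)  [via R0]
    road(d,c)  [fact]
  cover(c,e)  [via R0]
    road(c,e)  [fact]

round 1: derive cover(a,f) via R0 from road(a,f)
round 1: derive cover(b,h) via R0 from road(b,h)
round 1: derive cover(c,b) via R0 from road(c,b)
round 1: derive cover(c,e) via R0 from road(c,e)
round 1: derive cover(d,c) via R0 from road(d,c)
round 1: derive cover(d,f) via R0 from road(d,f)
round 1: derive cover(d,g) via R0 from road(d,g)
round 1: derive cover(e,h) via R0 from road(e,h)
round 1: derive cover(f,a) via R0 from road(f,a)
round 1: derive cover(h,i) via R0 from road(h,i)
round 1: derive cover(i,c) via R0 from road(i,c)
round 1: derive cover(i,i) via R0 from road(i,i)
round 2: derive cover(a,a) via R1 from cover(a,f), cover(f,a)
round 2: derive cover(b,i) via R1 from cover(b,h), cover(h,i)
round 2: derive cover(c,h) via R1 from cover(c,b), cover(b,h)
round 2: derive cover(d,a) via R1 from cover(d,f), cover(f,a)
round 2: derive cover(d,b) via R1 from cover(d,c), cover(c,b)
round 2: derive cover(d,e) via R1 from cover(d,c), cover(c,e)
round 2: derive cover(e,i) via R1 from cover(e,h), cover(h,i)
round 2: derive cover(f,f) via R1 from cover(f,a), cover(a,f)
round 2: derive cover(h,c) via R1 from cover(h,i), cover(i,c)
round 2: derive cover(i,b) via R1 from cover(i,c), cover(c,b)
round 2: derive cover(i,e) via R1 from cover(i,c), cover(c,e)
round 3: derive cover(b,b) via R1 from cover(b,i), cover(i,b)
round 3: derive cover(b,c) via R1 from cover(b,h), cover(h,c)
round 3: derive cover(b,e) via R1 from cover(b,i), cover(i,e)
round 3: derive cover(c,c) via R1 from cover(c,h), cover(h,c)
round 3: derive cover(c,i) via R1 from cover(c,b), cover(b,i)
round 3: derive cover(d,h) via R1 from cover(d,b), cover(b,h)
round 3: derive cover(d,i) via R1 from cover(d,b), cover(b,i)
round 3: derive cover(e,b) via R1 from cover(e,i), cover(i,b)
round 3: derive cover(e,c) via R1 from cover(e,h), cover(h,c)
round 3: derive cover(e,e) via R1 from cover(e,i), cover(i,e)
round 3: derive cover(h,b) via R1 from cover(h,c), cover(c,b)
round 3: derive cover(h,e) via R1 from cover(h,c), cover(c,e)
round 3: derive cover(h,h) via R1 from cover(h,c), cover(c,h)
round 3: derive cover(i,h) via R1 from cover(i,b), cover(b,h)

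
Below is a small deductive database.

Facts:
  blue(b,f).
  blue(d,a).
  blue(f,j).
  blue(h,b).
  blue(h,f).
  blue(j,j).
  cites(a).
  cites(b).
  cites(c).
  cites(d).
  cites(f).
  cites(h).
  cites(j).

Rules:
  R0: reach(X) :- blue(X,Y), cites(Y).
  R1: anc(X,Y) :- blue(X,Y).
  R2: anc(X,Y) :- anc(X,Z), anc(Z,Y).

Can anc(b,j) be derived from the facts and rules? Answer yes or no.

round 1: derive anc(b,f) via R1 from blue(b,f)
round 1: derive anc(d,a) via R1 from blue(d,a)
round 1: derive anc(f,j) via R1 from blue(f,j)
round 1: derive anc(h,b) via R1 from blue(h,b)
round 1: derive anc(h,f) via R1 from blue(h,f)
round 1: derive anc(j,j) via R1 from blue(j,j)
round 2: derive anc(b,j) via R2 from anc(b,f), anc(f,j)
round 2: derive anc(h,j) via R2 from anc(h,f), anc(f,j)

yes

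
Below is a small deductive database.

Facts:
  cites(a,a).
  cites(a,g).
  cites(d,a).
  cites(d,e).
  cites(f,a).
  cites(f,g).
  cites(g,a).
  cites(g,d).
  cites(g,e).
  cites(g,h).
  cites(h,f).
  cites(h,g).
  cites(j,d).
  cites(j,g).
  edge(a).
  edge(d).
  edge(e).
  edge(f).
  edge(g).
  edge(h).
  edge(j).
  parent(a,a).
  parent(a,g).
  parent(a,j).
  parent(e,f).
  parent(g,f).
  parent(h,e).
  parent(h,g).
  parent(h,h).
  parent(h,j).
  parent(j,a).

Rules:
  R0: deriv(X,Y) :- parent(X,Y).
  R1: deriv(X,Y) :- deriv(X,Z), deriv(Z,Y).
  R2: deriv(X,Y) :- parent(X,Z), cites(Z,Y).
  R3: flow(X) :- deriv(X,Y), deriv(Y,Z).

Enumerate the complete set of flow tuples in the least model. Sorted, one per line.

flow(a)
flow(e)
flow(g)
flow(h)
flow(j)

round 1: derive deriv(a,a) via R0 from parent(a,a)
round 1: derive deriv(a,g) via R0 from parent(a,g)
round 1: derive deriv(a,j) via R0 from parent(a,j)
round 1: derive deriv(e,f) via R0 from parent(e,f)
round 1: derive deriv(g,f) via R0 from parent(g,f)
round 1: derive deriv(h,e) via R0 from parent(h,e)
round 1: derive deriv(h,g) via R0 from parent(h,g)
round 1: derive deriv(h,h) via R0 from parent(h,h)
round 1: derive deriv(h,j) via R0 from parent(h,j)
round 1: derive deriv(j,a) via R0 from parent(j,a)
round 1: derive deriv(a,d) via R2 from parent(a,g), cites(g,d)
round 1: derive deriv(a,e) via R2 from parent(a,g), cites(g,e)
round 1: derive deriv(a,h) via R2 from parent(a,g), cites(g,h)
round 1: derive deriv(e,a) via R2 from parent(e,f), cites(f,a)
round 1: derive deriv(e,g) via R2 from parent(e,f), cites(f,g)
round 1: derive deriv(g,a) via R2 from parent(g,f), cites(f,a)
round 1: derive deriv(g,g) via R2 from parent(g,f), cites(f,g)
round 1: derive deriv(h,a) via R2 from parent(h,g), cites(g,a)
round 1: derive deriv(h,d) via R2 from parent(h,g), cites(g,d)
round 1: derive deriv(h,f) via R2 from parent(h,h), cites(h,f)
round 1: derive deriv(j,g) via R2 from parent(j,a), cites(a,g)
round 2: derive deriv(a,f) via R1 from deriv(a,e), deriv(e,f)
round 2: derive deriv(e,d) via R1 from deriv(e,a), deriv(a,d)
round 2: derive deriv(e,e) via R1 from deriv(e,a), deriv(a,e)
round 2: derive deriv(e,h) via R1 from deriv(e,a), deriv(a,h)
round 2: derive deriv(e,j) via R1 from deriv(e,a), deriv(a,j)
round 2: derive deriv(g,d) via R1 from deriv(g,a), deriv(a,d)
round 2: derive deriv(g,e) via R1 from deriv(g,a), deriv(a,e)
round 2: derive deriv(g,h) via R1 from deriv(g,a), deriv(a,h)
round 2: derive deriv(g,j) via R1 from deriv(g,a), deriv(a,j)
round 2: derive deriv(j,d) via R1 from deriv(j,a), deriv(a,d)
round 2: derive deriv(j,e) via R1 from deriv(j,a), deriv(a,e)
round 2: derive deriv(j,f) via R1 from deriv(j,g), deriv(g,f)
round 2: derive deriv(j,h) via R1 from deriv(j,a), deriv(a,h)
round 2: derive deriv(j,j) via R1 from deriv(j,a), deriv(a,j)
round 2: derive flow(a) via R3 from deriv(a,a), deriv(a,a)
round 2: derive flow(e) via R3 from deriv(e,a), deriv(a,a)
round 2: derive flow(g) via R3 from deriv(g,a), deriv(a,a)
round 2: derive flow(h) via R3 from deriv(h,a), deriv(a,a)
round 2: derive flow(j) via R3 from deriv(j,a), deriv(a,a)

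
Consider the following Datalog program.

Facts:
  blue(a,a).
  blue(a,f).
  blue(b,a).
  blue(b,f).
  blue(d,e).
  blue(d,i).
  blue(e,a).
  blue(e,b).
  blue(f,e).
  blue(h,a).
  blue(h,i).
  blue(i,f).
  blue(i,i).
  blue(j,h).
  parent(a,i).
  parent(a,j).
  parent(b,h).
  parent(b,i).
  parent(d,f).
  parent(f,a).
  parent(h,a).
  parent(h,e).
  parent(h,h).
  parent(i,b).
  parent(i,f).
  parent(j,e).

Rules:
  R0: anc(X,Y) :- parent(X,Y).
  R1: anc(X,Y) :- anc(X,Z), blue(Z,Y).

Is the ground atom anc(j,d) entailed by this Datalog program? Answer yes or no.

round 1: derive anc(a,i) via R0 from parent(a,i)
round 1: derive anc(a,j) via R0 from parent(a,j)
round 1: derive anc(b,h) via R0 from parent(b,h)
round 1: derive anc(b,i) via R0 from parent(b,i)
round 1: derive anc(d,f) via R0 from parent(d,f)
round 1: derive anc(f,a) via R0 from parent(f,a)
round 1: derive anc(h,a) via R0 from parent(h,a)
round 1: derive anc(h,e) via R0 from parent(h,e)
round 1: derive anc(h,h) via R0 from parent(h,h)
round 1: derive anc(i,b) via R0 from parent(i,b)
round 1: derive anc(i,f) via R0 from parent(i,f)
round 1: derive anc(j,e) via R0 from parent(j,e)
round 2: derive anc(a,f) via R1 from anc(a,i), blue(i,f)
round 2: derive anc(a,h) via R1 from anc(a,j), blue(j,h)
round 2: derive anc(b,a) via R1 from anc(b,h), blue(h,a)
round 2: derive anc(b,f) via R1 from anc(b,i), blue(i,f)
round 2: derive anc(d,e) via R1 from anc(d,f), blue(f,e)
round 2: derive anc(f,f) via R1 from anc(f,a), blue(a,f)
round 2: derive anc(h,b) via R1 from anc(h,e), blue(e,b)
round 2: derive anc(h,f) via R1 from anc(h,a), blue(a,f)
round 2: derive anc(h,i) via R1 from anc(h,h), blue(h,i)
round 2: derive anc(i,a) via R1 from anc(i,b), blue(b,a)
round 2: derive anc(i,e) via R1 from anc(i,f), blue(f,e)
round 2: derive anc(j,a) via R1 from anc(j,e), blue(e,a)
round 2: derive anc(j,b) via R1 from anc(j,e), blue(e,b)
round 3: derive anc(a,a) via R1 from anc(a,h), blue(h,a)
round 3: derive anc(a,e) via R1 from anc(a,f), blue(f,e)
round 3: derive anc(b,e) via R1 from anc(b,f), blue(f,e)
round 3: derive anc(d,a) via R1 from anc(d,e), blue(e,a)
round 3: derive anc(d,b) via R1 from anc(d,e), blue(e,b)
round 3: derive anc(f,e) via R1 from anc(f,f), blue(f,e)
round 3: derive anc(j,f) via R1 from anc(j,a), blue(a,f)
round 4: derive anc(a,b) via R1 from anc(a,e), blue(e,b)
round 4: derive anc(b,b) via R1 from anc(b,e), blue(e,b)
round 4: derive anc(f,b) via R1 from anc(f,e), blue(e,b)

no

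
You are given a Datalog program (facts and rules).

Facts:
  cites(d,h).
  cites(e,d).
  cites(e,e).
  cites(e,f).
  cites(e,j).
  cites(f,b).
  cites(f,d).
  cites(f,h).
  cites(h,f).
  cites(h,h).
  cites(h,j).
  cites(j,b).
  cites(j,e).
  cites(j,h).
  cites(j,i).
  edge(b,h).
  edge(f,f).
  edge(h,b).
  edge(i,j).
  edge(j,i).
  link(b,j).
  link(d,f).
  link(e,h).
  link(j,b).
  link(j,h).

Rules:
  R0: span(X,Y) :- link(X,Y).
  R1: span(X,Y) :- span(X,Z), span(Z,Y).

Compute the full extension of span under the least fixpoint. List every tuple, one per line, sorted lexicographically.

round 1: derive span(b,j) via R0 from link(b,j)
round 1: derive span(d,f) via R0 from link(d,f)
round 1: derive span(e,h) via R0 from link(e,h)
round 1: derive span(j,b) via R0 from link(j,b)
round 1: derive span(j,h) via R0 from link(j,h)
round 2: derive span(b,b) via R1 from span(b,j), span(j,b)
round 2: derive span(b,h) via R1 from span(b,j), span(j,h)
round 2: derive span(j,j) via R1 from span(j,b), span(b,j)

span(b,b)
span(b,h)
span(b,j)
span(d,f)
span(e,h)
span(j,b)
span(j,h)
span(j,j)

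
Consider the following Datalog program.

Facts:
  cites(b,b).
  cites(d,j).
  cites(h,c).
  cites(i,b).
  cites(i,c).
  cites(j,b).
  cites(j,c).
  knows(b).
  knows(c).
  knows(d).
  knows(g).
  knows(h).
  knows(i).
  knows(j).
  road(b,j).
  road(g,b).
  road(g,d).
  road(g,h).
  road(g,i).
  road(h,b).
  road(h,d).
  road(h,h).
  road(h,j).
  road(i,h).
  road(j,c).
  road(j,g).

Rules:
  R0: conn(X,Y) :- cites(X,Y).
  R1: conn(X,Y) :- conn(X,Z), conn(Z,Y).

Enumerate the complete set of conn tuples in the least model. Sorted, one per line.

round 1: derive conn(b,b) via R0 from cites(b,b)
round 1: derive conn(d,j) via R0 from cites(d,j)
round 1: derive conn(h,c) via R0 from cites(h,c)
round 1: derive conn(i,b) via R0 from cites(i,b)
round 1: derive conn(i,c) via R0 from cites(i,c)
round 1: derive conn(j,b) via R0 from cites(j,b)
round 1: derive conn(j,c) via R0 from cites(j,c)
round 2: derive conn(d,b) via R1 from conn(d,j), conn(j,b)
round 2: derive conn(d,c) via R1 from conn(d,j), conn(j,c)

conn(b,b)
conn(d,b)
conn(d,c)
conn(d,j)
conn(h,c)
conn(i,b)
conn(i,c)
conn(j,b)
conn(j,c)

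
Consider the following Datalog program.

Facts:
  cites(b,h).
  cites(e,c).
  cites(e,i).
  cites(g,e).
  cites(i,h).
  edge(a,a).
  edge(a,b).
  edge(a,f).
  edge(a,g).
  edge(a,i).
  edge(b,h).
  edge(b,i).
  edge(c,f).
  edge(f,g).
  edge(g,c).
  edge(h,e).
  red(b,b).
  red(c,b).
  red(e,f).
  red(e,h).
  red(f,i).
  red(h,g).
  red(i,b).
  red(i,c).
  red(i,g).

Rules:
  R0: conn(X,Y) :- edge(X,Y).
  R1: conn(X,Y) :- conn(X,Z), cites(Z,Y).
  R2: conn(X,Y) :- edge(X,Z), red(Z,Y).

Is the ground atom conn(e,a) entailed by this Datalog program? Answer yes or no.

no

round 1: derive conn(a,a) via R0 from edge(a,a)
round 1: derive conn(a,b) via R0 from edge(a,b)
round 1: derive conn(a,f) via R0 from edge(a,f)
round 1: derive conn(a,g) via R0 from edge(a,g)
round 1: derive conn(a,i) via R0 from edge(a,i)
round 1: derive conn(b,h) via R0 from edge(b,h)
round 1: derive conn(b,i) via R0 from edge(b,i)
round 1: derive conn(c,f) via R0 from edge(c,f)
round 1: derive conn(f,g) via R0 from edge(f,g)
round 1: derive conn(g,c) via R0 from edge(g,c)
round 1: derive conn(h,e) via R0 from edge(h,e)
round 1: derive conn(a,c) via R2 from edge(a,i), red(i,c)
round 1: derive conn(b,b) via R2 from edge(b,i), red(i,b)
round 1: derive conn(b,c) via R2 from edge(b,i), red(i,c)
round 1: derive conn(b,g) via R2 from edge(b,h), red(h,g)
round 1: derive conn(c,i) via R2 from edge(c,f), red(f,i)
round 1: derive conn(g,b) via R2 from edge(g,c), red(c,b)
round 1: derive conn(h,f) via R2 from edge(h,e), red(e,f)
round 1: derive conn(h,h) via R2 from edge(h,e), red(e,h)
round 2: derive conn(a,e) via R1 from conn(a,g), cites(g,e)
round 2: derive conn(a,h) via R1 from conn(a,b), cites(b,h)
round 2: derive conn(b,e) via R1 from conn(b,g), cites(g,e)
round 2: derive conn(c,h) via R1 from conn(c,i), cites(i,h)
round 2: derive conn(f,e) via R1 from conn(f,g), cites(g,e)
round 2: derive conn(g,h) via R1 from conn(g,b), cites(b,h)
round 2: derive conn(h,c) via R1 from conn(h,e), cites(e,c)
round 2: derive conn(h,i) via R1 from conn(h,e), cites(e,i)
round 3: derive conn(f,c) via R1 from conn(f,e), cites(e,c)
round 3: derive conn(f,i) via R1 from conn(f,e), cites(e,i)
round 4: derive conn(f,h) via R1 from conn(f,i), cites(i,h)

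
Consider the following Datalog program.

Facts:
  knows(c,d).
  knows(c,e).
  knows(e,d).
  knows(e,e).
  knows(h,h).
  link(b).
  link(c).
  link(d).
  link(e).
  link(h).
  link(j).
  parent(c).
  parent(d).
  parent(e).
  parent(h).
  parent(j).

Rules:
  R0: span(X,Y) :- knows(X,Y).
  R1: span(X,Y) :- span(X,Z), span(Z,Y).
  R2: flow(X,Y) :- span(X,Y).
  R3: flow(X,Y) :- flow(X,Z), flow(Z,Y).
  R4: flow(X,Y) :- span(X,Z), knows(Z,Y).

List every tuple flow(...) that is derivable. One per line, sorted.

flow(c,d)
flow(c,e)
flow(e,d)
flow(e,e)
flow(h,h)

round 1: derive span(c,d) via R0 from knows(c,d)
round 1: derive span(c,e) via R0 from knows(c,e)
round 1: derive span(e,d) via R0 from knows(e,d)
round 1: derive span(e,e) via R0 from knows(e,e)
round 1: derive span(h,h) via R0 from knows(h,h)
round 2: derive flow(c,d) via R2 from span(c,d)
round 2: derive flow(c,e) via R2 from span(c,e)
round 2: derive flow(e,d) via R2 from span(e,d)
round 2: derive flow(e,e) via R2 from span(e,e)
round 2: derive flow(h,h) via R2 from span(h,h)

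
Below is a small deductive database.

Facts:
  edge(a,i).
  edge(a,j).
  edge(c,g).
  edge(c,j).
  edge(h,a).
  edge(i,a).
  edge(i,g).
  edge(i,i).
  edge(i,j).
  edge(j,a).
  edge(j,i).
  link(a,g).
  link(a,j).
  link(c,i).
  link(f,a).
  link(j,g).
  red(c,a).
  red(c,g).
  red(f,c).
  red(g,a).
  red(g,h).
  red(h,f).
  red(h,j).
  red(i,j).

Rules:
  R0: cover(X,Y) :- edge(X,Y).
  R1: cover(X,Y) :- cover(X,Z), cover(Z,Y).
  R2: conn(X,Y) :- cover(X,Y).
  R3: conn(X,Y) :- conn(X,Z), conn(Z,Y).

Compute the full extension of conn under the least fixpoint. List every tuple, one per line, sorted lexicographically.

conn(a,a)
conn(a,g)
conn(a,i)
conn(a,j)
conn(c,a)
conn(c,g)
conn(c,i)
conn(c,j)
conn(h,a)
conn(h,g)
conn(h,i)
conn(h,j)
conn(i,a)
conn(i,g)
conn(i,i)
conn(i,j)
conn(j,a)
conn(j,g)
conn(j,i)
conn(j,j)

round 1: derive cover(a,i) via R0 from edge(a,i)
round 1: derive cover(a,j) via R0 from edge(a,j)
round 1: derive cover(c,g) via R0 from edge(c,g)
round 1: derive cover(c,j) via R0 from edge(c,j)
round 1: derive cover(h,a) via R0 from edge(h,a)
round 1: derive cover(i,a) via R0 from edge(i,a)
round 1: derive cover(i,g) via R0 from edge(i,g)
round 1: derive cover(i,i) via R0 from edge(i,i)
round 1: derive cover(i,j) via R0 from edge(i,j)
round 1: derive cover(j,a) via R0 from edge(j,a)
round 1: derive cover(j,i) via R0 from edge(j,i)
round 2: derive cover(a,a) via R1 from cover(a,i), cover(i,a)
round 2: derive cover(a,g) via R1 from cover(a,i), cover(i,g)
round 2: derive cover(c,a) via R1 from cover(c,j), cover(j,a)
round 2: derive cover(c,i) via R1 from cover(c,j), cover(j,i)
round 2: derive cover(h,i) via R1 from cover(h,a), cover(a,i)
round 2: derive cover(h,j) via R1 from cover(h,a), cover(a,j)
round 2: derive cover(j,g) via R1 from cover(j,i), cover(i,g)
round 2: derive cover(j,j) via R1 from cover(j,a), cover(a,j)
round 2: derive conn(a,i) via R2 from cover(a,i)
round 2: derive conn(a,j) via R2 from cover(a,j)
round 2: derive conn(c,g) via R2 from cover(c,g)
round 2: derive conn(c,j) via R2 from cover(c,j)
round 2: derive conn(h,a) via R2 from cover(h,a)
round 2: derive conn(i,a) via R2 from cover(i,a)
round 2: derive conn(i,g) via R2 from cover(i,g)
round 2: derive conn(i,i) via R2 from cover(i,i)
round 2: derive conn(i,j) via R2 from cover(i,j)
round 2: derive conn(j,a) via R2 from cover(j,a)
round 2: derive conn(j,i) via R2 from cover(j,i)
round 3: derive cover(h,g) via R1 from cover(h,a), cover(a,g)
round 3: derive conn(a,a) via R2 from cover(a,a)
round 3: derive conn(a,g) via R2 from cover(a,g)
round 3: derive conn(c,a) via R2 from cover(c,a)
round 3: derive conn(c,i) via R2 from cover(c,i)
round 3: derive conn(h,i) via R2 from cover(h,i)
round 3: derive conn(h,j) via R2 from cover(h,j)
round 3: derive conn(j,g) via R2 from cover(j,g)
round 3: derive conn(j,j) via R2 from cover(j,j)
round 4: derive conn(h,g) via R2 from cover(h,g)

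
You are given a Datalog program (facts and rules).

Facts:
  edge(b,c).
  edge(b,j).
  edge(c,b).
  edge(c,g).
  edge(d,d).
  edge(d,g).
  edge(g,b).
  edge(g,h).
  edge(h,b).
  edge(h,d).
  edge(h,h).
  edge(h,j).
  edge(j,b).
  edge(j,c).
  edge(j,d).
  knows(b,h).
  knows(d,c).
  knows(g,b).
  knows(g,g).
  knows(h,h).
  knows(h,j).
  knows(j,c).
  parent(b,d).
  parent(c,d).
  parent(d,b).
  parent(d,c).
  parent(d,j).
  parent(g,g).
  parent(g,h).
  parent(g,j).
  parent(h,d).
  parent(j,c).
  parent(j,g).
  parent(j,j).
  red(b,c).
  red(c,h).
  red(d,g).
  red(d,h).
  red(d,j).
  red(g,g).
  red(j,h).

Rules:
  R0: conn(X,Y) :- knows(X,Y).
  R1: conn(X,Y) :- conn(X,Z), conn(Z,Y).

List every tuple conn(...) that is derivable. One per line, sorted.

round 1: derive conn(b,h) via R0 from knows(b,h)
round 1: derive conn(d,c) via R0 from knows(d,c)
round 1: derive conn(g,b) via R0 from knows(g,b)
round 1: derive conn(g,g) via R0 from knows(g,g)
round 1: derive conn(h,h) via R0 from knows(h,h)
round 1: derive conn(h,j) via R0 from knows(h,j)
round 1: derive conn(j,c) via R0 from knows(j,c)
round 2: derive conn(b,j) via R1 from conn(b,h), conn(h,j)
round 2: derive conn(g,h) via R1 from conn(g,b), conn(b,h)
round 2: derive conn(h,c) via R1 from conn(h,j), conn(j,c)
round 3: derive conn(b,c) via R1 from conn(b,h), conn(h,c)
round 3: derive conn(g,c) via R1 from conn(g,h), conn(h,c)
round 3: derive conn(g,j) via R1 from conn(g,b), conn(b,j)

conn(b,c)
conn(b,h)
conn(b,j)
conn(d,c)
conn(g,b)
conn(g,c)
conn(g,g)
conn(g,h)
conn(g,j)
conn(h,c)
conn(h,h)
conn(h,j)
conn(j,c)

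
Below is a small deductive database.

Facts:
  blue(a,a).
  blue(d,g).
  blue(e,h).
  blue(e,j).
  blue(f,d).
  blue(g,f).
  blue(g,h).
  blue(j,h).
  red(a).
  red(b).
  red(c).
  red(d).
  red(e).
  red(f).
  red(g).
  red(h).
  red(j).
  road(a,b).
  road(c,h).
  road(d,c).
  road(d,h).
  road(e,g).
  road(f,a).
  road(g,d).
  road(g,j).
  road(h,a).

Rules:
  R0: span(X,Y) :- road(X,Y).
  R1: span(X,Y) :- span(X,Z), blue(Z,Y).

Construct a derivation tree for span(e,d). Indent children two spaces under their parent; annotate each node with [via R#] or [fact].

span(e,d)  [via R1]
  span(e,f)  [via R1]
    span(e,g)  [via R0]
      road(e,g)  [fact]
    blue(g,f)  [fact]
  blue(f,d)  [fact]

round 1: derive span(a,b) via R0 from road(a,b)
round 1: derive span(c,h) via R0 from road(c,h)
round 1: derive span(d,c) via R0 from road(d,c)
round 1: derive span(d,h) via R0 from road(d,h)
round 1: derive span(e,g) via R0 from road(e,g)
round 1: derive span(f,a) via R0 from road(f,a)
round 1: derive span(g,d) via R0 from road(g,d)
round 1: derive span(g,j) via R0 from road(g,j)
round 1: derive span(h,a) via R0 from road(h,a)
round 2: derive span(e,f) via R1 from span(e,g), blue(g,f)
round 2: derive span(e,h) via R1 from span(e,g), blue(g,h)
round 2: derive span(g,g) via R1 from span(g,d), blue(d,g)
round 2: derive span(g,h) via R1 from span(g,j), blue(j,h)
round 3: derive span(e,d) via R1 from span(e,f), blue(f,d)
round 3: derive span(g,f) via R1 from span(g,g), blue(g,f)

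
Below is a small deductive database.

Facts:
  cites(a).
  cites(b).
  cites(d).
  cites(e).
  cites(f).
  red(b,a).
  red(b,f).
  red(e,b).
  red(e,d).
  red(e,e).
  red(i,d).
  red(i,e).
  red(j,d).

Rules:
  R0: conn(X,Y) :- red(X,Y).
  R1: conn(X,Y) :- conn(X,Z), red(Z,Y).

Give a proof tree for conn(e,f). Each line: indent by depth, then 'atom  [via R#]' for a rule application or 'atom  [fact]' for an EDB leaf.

conn(e,f)  [via R1]
  conn(e,b)  [via R0]
    red(e,b)  [fact]
  red(b,f)  [fact]

round 1: derive conn(b,a) via R0 from red(b,a)
round 1: derive conn(b,f) via R0 from red(b,f)
round 1: derive conn(e,b) via R0 from red(e,b)
round 1: derive conn(e,d) via R0 from red(e,d)
round 1: derive conn(e,e) via R0 from red(e,e)
round 1: derive conn(i,d) via R0 from red(i,d)
round 1: derive conn(i,e) via R0 from red(i,e)
round 1: derive conn(j,d) via R0 from red(j,d)
round 2: derive conn(e,a) via R1 from conn(e,b), red(b,a)
round 2: derive conn(e,f) via R1 from conn(e,b), red(b,f)
round 2: derive conn(i,b) via R1 from conn(i,e), red(e,b)
round 3: derive conn(i,a) via R1 from conn(i,b), red(b,a)
round 3: derive conn(i,f) via R1 from conn(i,b), red(b,f)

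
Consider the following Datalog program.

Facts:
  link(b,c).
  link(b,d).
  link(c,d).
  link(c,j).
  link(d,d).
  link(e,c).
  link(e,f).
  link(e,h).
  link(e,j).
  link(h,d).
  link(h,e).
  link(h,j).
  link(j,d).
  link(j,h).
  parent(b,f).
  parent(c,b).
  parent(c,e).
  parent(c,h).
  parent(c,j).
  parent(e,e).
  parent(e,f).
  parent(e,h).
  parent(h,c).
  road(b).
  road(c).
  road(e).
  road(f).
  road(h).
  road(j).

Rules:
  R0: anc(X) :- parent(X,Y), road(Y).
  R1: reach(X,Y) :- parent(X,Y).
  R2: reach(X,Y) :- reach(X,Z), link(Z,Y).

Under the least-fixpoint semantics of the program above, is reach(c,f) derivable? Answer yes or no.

yes

round 1: derive reach(b,f) via R1 from parent(b,f)
round 1: derive reach(c,b) via R1 from parent(c,b)
round 1: derive reach(c,e) via R1 from parent(c,e)
round 1: derive reach(c,h) via R1 from parent(c,h)
round 1: derive reach(c,j) via R1 from parent(c,j)
round 1: derive reach(e,e) via R1 from parent(e,e)
round 1: derive reach(e,f) via R1 from parent(e,f)
round 1: derive reach(e,h) via R1 from parent(e,h)
round 1: derive reach(h,c) via R1 from parent(h,c)
round 2: derive reach(c,c) via R2 from reach(c,b), link(b,c)
round 2: derive reach(c,d) via R2 from reach(c,b), link(b,d)
round 2: derive reach(c,f) via R2 from reach(c,e), link(e,f)
round 2: derive reach(e,c) via R2 from reach(e,e), link(e,c)
round 2: derive reach(e,d) via R2 from reach(e,h), link(h,d)
round 2: derive reach(e,j) via R2 from reach(e,e), link(e,j)
round 2: derive reach(h,d) via R2 from reach(h,c), link(c,d)
round 2: derive reach(h,j) via R2 from reach(h,c), link(c,j)
round 3: derive reach(h,h) via R2 from reach(h,j), link(j,h)
round 4: derive reach(h,e) via R2 from reach(h,h), link(h,e)
round 5: derive reach(h,f) via R2 from reach(h,e), link(e,f)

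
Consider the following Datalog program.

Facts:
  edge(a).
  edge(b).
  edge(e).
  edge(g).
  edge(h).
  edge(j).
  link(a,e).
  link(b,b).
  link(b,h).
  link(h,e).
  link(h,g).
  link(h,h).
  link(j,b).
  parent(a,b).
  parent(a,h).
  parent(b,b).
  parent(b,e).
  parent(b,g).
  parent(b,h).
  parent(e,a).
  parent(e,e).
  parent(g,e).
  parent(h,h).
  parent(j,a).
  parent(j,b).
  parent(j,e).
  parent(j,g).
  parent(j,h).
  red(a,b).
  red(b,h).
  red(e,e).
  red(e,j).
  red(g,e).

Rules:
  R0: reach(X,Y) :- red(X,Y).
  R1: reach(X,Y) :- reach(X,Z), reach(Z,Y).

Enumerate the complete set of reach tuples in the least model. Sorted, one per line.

reach(a,b)
reach(a,h)
reach(b,h)
reach(e,e)
reach(e,j)
reach(g,e)
reach(g,j)

round 1: derive reach(a,b) via R0 from red(a,b)
round 1: derive reach(b,h) via R0 from red(b,h)
round 1: derive reach(e,e) via R0 from red(e,e)
round 1: derive reach(e,j) via R0 from red(e,j)
round 1: derive reach(g,e) via R0 from red(g,e)
round 2: derive reach(a,h) via R1 from reach(a,b), reach(b,h)
round 2: derive reach(g,j) via R1 from reach(g,e), reach(e,j)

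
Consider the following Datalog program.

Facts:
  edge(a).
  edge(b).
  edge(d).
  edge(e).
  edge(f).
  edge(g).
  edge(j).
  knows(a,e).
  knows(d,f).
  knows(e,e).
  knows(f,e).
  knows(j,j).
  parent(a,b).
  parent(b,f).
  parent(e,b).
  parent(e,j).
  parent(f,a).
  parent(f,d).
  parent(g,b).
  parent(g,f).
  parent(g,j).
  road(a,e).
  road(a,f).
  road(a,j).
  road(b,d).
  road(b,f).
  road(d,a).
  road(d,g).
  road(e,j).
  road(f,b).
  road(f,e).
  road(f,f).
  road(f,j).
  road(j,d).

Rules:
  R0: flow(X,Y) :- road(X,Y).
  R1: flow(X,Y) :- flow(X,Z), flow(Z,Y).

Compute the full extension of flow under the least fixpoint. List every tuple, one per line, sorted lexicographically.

round 1: derive flow(a,e) via R0 from road(a,e)
round 1: derive flow(a,f) via R0 from road(a,f)
round 1: derive flow(a,j) via R0 from road(a,j)
round 1: derive flow(b,d) via R0 from road(b,d)
round 1: derive flow(b,f) via R0 from road(b,f)
round 1: derive flow(d,a) via R0 from road(d,a)
round 1: derive flow(d,g) via R0 from road(d,g)
round 1: derive flow(e,j) via R0 from road(e,j)
round 1: derive flow(f,b) via R0 from road(f,b)
round 1: derive flow(f,e) via R0 from road(f,e)
round 1: derive flow(f,f) via R0 from road(f,f)
round 1: derive flow(f,j) via R0 from road(f,j)
round 1: derive flow(j,d) via R0 from road(j,d)
round 2: derive flow(a,b) via R1 from flow(a,f), flow(f,b)
round 2: derive flow(a,d) via R1 from flow(a,j), flow(j,d)
round 2: derive flow(b,a) via R1 from flow(b,d), flow(d,a)
round 2: derive flow(b,b) via R1 from flow(b,f), flow(f,b)
round 2: derive flow(b,e) via R1 from flow(b,f), flow(f,e)
round 2: derive flow(b,g) via R1 from flow(b,d), flow(d,g)
round 2: derive flow(b,j) via R1 from flow(b,f), flow(f,j)
round 2: derive flow(d,e) via R1 from flow(d,a), flow(a,e)
round 2: derive flow(d,f) via R1 from flow(d,a), flow(a,f)
round 2: derive flow(d,j) via R1 from flow(d,a), flow(a,j)
round 2: derive flow(e,d) via R1 from flow(e,j), flow(j,d)
round 2: derive flow(f,d) via R1 from flow(f,b), flow(b,d)
round 2: derive flow(j,a) via R1 from flow(j,d), flow(d,a)
round 2: derive flow(j,g) via R1 from flow(j,d), flow(d,g)
round 3: derive flow(a,a) via R1 from flow(a,b), flow(b,a)
round 3: derive flow(a,g) via R1 from flow(a,b), flow(b,g)
round 3: derive flow(d,b) via R1 from flow(d,a), flow(a,b)
round 3: derive flow(d,d) via R1 from flow(d,a), flow(a,d)
round 3: derive flow(e,a) via R1 from flow(e,d), flow(d,a)
round 3: derive flow(e,e) via R1 from flow(e,d), flow(d,e)
round 3: derive flow(e,f) via R1 from flow(e,d), flow(d,f)
round 3: derive flow(e,g) via R1 from flow(e,d), flow(d,g)
round 3: derive flow(f,a) via R1 from flow(f,b), flow(b,a)
round 3: derive flow(f,g) via R1 from flow(f,b), flow(b,g)
round 3: derive flow(j,b) via R1 from flow(j,a), flow(a,b)
round 3: derive flow(j,e) via R1 from flow(j,a), flow(a,e)
round 3: derive flow(j,f) via R1 from flow(j,a), flow(a,f)
round 3: derive flow(j,j) via R1 from flow(j,a), flow(a,j)
round 4: derive flow(e,b) via R1 from flow(e,a), flow(a,b)

flow(a,a)
flow(a,b)
flow(a,d)
flow(a,e)
flow(a,f)
flow(a,g)
flow(a,j)
flow(b,a)
flow(b,b)
flow(b,d)
flow(b,e)
flow(b,f)
flow(b,g)
flow(b,j)
flow(d,a)
flow(d,b)
flow(d,d)
flow(d,e)
flow(d,f)
flow(d,g)
flow(d,j)
flow(e,a)
flow(e,b)
flow(e,d)
flow(e,e)
flow(e,f)
flow(e,g)
flow(e,j)
flow(f,a)
flow(f,b)
flow(f,d)
flow(f,e)
flow(f,f)
flow(f,g)
flow(f,j)
flow(j,a)
flow(j,b)
flow(j,d)
flow(j,e)
flow(j,f)
flow(j,g)
flow(j,j)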